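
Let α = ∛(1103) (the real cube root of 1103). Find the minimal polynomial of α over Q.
m_α(x) = x^3 - 1103

α satisfies α^3 = 1103, so x^3 - 1103 annihilates α. By the rational root test, a rational root p/q (in lowest terms) of x^3 - 1103 would satisfy p^3 = 1103 q^3, forcing q = 1 and p^3 = 1103; but 1103 is not a perfect cube, contradiction. A monic cubic over Q with no rational root is irreducible (any nontrivial factorization would include a linear factor). Hence x^3 - 1103 is the minimal polynomial of α, and in particular [Q(α):Q] = 3.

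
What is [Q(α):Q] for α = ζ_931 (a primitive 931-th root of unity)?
[Q(α):Q] = 756

The minimal polynomial of ζ_931 over Q is the 931-th cyclotomic polynomial Φ_931(x), which is irreducible over Q and has degree φ(931) = 756. Hence [Q(α):Q] = φ(931) = 756.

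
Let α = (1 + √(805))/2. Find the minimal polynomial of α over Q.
m_α(x) = x^2 - x - 201

From 2α - 1 = √(805), squaring gives (2α - 1)^2 = 805, i.e. 4α^2 - 4α + 1 = 805, so α^2 - α + (1 - 805)/4 = 0. Since 805 ≡ 1 (mod 4), (1 - 805)/4 = -201 ∈ Z. The polynomial x^2 - x - 201 has discriminant 1 - 4·(-201) = 805, which is not a perfect square in Q (d = 805 is squarefree and ≠ 1), so x^2 - x - 201 is irreducible over Q. It is the minimal polynomial of α.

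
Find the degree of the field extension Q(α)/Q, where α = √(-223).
[Q(α):Q] = 2

[Q(α):Q] equals the degree of the minimal polynomial of α. Here α^2 = -223 and x^2 + 223 is irreducible (d = -223 is squarefree, ≠ 1, hence not a square), so deg(m_α) = 2. Thus [Q(α):Q] = 2.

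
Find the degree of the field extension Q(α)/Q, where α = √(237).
[Q(α):Q] = 2

[Q(α):Q] equals the degree of the minimal polynomial of α. Here α^2 = 237 and x^2 - 237 is irreducible (d = 237 is squarefree, ≠ 1, hence not a square), so deg(m_α) = 2. Thus [Q(α):Q] = 2.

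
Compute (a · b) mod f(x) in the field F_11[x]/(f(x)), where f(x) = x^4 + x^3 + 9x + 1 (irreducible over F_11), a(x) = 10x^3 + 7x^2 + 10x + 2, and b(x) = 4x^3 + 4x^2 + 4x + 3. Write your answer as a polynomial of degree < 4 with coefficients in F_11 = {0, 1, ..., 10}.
a · b ≡ 7x^3 + 8x^2 + 5x + 3 (mod f(x))

Multiply in F_11[x]: a(x)·b(x) = (10x^3 + 7x^2 + 10x + 2)·(4x^3 + 4x^2 + 4x + 3) = 7x^6 + 2x^5 + 9x^4 + 7x^3 + 3x^2 + 5x + 6. This has degree ≥ 4, so divide by f(x) over F_11: 7x^6 + 2x^5 + 9x^4 + 7x^3 + 3x^2 + 5x + 6 = (7x^2 + 6x + 3)·(x^4 + x^3 + 9x + 1) + (7x^3 + 8x^2 + 5x + 3). Hence a·b ≡ 7x^3 + 8x^2 + 5x + 3 (mod f). (F_11[x]/(f) is a field with 11^4 = 14641 elements since f is irreducible of degree 4.)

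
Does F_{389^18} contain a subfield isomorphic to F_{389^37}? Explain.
No: F_{389^37} is not a subfield of F_{389^18}

F_{p^m} embeds in F_{p^n} iff m | n. Here 37 ∤ 18 (since 18 = 0·37 + 18 with remainder 18 ≠ 0), so F_{389^37} is not a subfield of F_{389^18}. Equivalently: if it were, the tower law would give 37 = [F_{389^37}:F_389] dividing [F_{389^18}:F_389] = 18, contradiction.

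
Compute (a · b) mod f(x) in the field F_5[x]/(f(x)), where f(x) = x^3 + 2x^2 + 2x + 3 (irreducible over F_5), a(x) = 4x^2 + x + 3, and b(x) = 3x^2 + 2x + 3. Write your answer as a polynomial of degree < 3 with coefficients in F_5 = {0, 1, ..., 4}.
a · b ≡ 4x + 3 (mod f(x))

Multiply in F_5[x]: a(x)·b(x) = (4x^2 + x + 3)·(3x^2 + 2x + 3) = 2x^4 + x^3 + 3x^2 + 4x + 4. This has degree ≥ 3, so divide by f(x) over F_5: 2x^4 + x^3 + 3x^2 + 4x + 4 = (2x + 2)·(x^3 + 2x^2 + 2x + 3) + (4x + 3). Hence a·b ≡ 4x + 3 (mod f). (F_5[x]/(f) is a field with 5^3 = 125 elements since f is irreducible of degree 3.)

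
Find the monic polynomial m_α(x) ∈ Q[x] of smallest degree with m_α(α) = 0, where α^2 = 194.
m_α(x) = x^2 - 194

α satisfies α^2 - 194 = 0, so x^2 - 194 annihilates α. Since d = 194 is squarefree and ≠ 1, it is not a perfect square in Q, so x^2 - 194 has no rational root and is therefore irreducible over Q (a degree-2 polynomial over a field is irreducible iff it has no root). Hence m_α(x) = x^2 - 194.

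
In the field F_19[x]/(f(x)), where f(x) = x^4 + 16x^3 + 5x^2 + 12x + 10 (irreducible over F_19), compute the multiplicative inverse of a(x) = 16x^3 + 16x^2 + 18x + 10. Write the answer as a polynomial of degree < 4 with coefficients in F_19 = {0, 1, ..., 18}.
a(x)^(-1) ≡ 6x^3 + 2x^2 + 4x + 5 (mod f(x))

Since f is irreducible over F_19, F_19[x]/(f) is a field and a(x) ≠ 0 has an inverse. Apply the extended Euclidean algorithm to f(x) and a(x) in F_19[x]: f(x) = (6x + 14)·a(x) + (15x^2 + 4x + 3);  a(x) = (15x + 11)·(15x^2 + 4x + 3) + (5x + 15);  (15x^2 + 4x + 3) = (3x + 7)·(5x + 15) + (12). The last nonzero remainder is the constant 12 = gcd(f, a) in F_19. Back-substituting through the division chain expresses 12 = s(x)·a(x) + t(x)·f(x) with s(x) ≡ 15x^3 + 5x^2 + 10x + 3 (mod f), so (15x^3 + 5x^2 + 10x + 3)·a(x) ≡ 12 (mod f). Multiplying by 12^(-1) ≡ 8 in F_19 gives a(x)^(-1) ≡ 8·(15x^3 + 5x^2 + 10x + 3) ≡ 6x^3 + 2x^2 + 4x + 5 (mod f). Check: (16x^3 + 16x^2 + 18x + 10)·(6x^3 + 2x^2 + 4x + 5) = x^6 + 14x^5 + 14x^4 + 12x^3 + x^2 + 16x + 12 ≡ 1 (mod x^4 + 16x^3 + 5x^2 + 12x + 10).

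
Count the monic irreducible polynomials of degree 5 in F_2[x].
There are 6 monic irreducible polynomials of degree 5 over F_2

Each element of F_{2^5} that lies in no proper subfield is a root of exactly one monic irreducible of degree 5 over F_2, and each such polynomial has 5 distinct roots in F_{2^5}. By Möbius inversion the count is N_2(5) = (1/5) Σ_{d|5} μ(5/d) · 2^d = (1/5)(μ(5)·2^1 + μ(1)·2^5) = 30/5 = 6.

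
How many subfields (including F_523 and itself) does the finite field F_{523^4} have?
F_{523^4} has 3 subfields

The subfields of F_{p^n} are exactly the fields F_{p^d} for d | n (each is the fixed field of the unique index-d subgroup of Gal(F_{p^n}/F_p) ≅ Z/nZ). The divisors of n = 4 are {1, 2, 4}, giving 3 subfields: F_{523^1}, F_{523^2}, F_{523^4}.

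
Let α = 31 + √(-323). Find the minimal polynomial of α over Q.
m_α(x) = x^2 - 62x + 1284

From α - 31 = √(-323), squaring gives (α - 31)^2 = -323, i.e. α^2 - 62α + 961 = -323, so α^2 - 62α + 1284 = 0. The discriminant of x^2 - 62x + 1284 is (-62)^2 - 4·(1284) = 3844 - 5136 = -1292, and 4·(-323) is not a perfect square in Q since -323 is squarefree and ≠ 1. Hence x^2 - 62x + 1284 is irreducible over Q and is the minimal polynomial of α.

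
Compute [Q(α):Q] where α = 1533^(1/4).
[Q(α):Q] = 4

α is a root of x^4 - 1533. By Eisenstein's criterion at the prime p = 3 (which divides the constant term 1533 but p^2 = 9 does not, since 1533 is squarefree), x^4 - 1533 is irreducible over Q. Hence [Q(α):Q] = 4.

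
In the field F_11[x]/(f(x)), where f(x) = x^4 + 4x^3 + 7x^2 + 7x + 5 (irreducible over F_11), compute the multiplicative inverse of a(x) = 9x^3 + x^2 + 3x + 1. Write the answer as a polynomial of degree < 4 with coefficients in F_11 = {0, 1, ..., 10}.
a(x)^(-1) ≡ 3x^3 + 2x^2 + 4x + 8 (mod f(x))

Since f is irreducible over F_11, F_11[x]/(f) is a field and a(x) ≠ 0 has an inverse. Apply the extended Euclidean algorithm to f(x) and a(x) in F_11[x]: f(x) = (5x + 6)·a(x) + (8x^2 + 6x + 10);  a(x) = (8x + 1)·(8x^2 + 6x + 10) + (5x + 2);  (8x^2 + 6x + 10) = (6x + 1)·(5x + 2) + (8). The last nonzero remainder is the constant 8 = gcd(f, a) in F_11. Back-substituting through the division chain expresses 8 = s(x)·a(x) + t(x)·f(x) with s(x) ≡ 2x^3 + 5x^2 + 10x + 9 (mod f), so (2x^3 + 5x^2 + 10x + 9)·a(x) ≡ 8 (mod f). Multiplying by 8^(-1) ≡ 7 in F_11 gives a(x)^(-1) ≡ 7·(2x^3 + 5x^2 + 10x + 9) ≡ 3x^3 + 2x^2 + 4x + 8 (mod f). Check: (9x^3 + x^2 + 3x + 1)·(3x^3 + 2x^2 + 4x + 8) = 5x^6 + 10x^5 + 3x^4 + 8x^3 + 6x + 8 ≡ 1 (mod x^4 + 4x^3 + 7x^2 + 7x + 5).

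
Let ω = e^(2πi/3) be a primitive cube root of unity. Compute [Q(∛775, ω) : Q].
[Q(∛775, ω) : Q] = 6

[Q(∛775):Q] = 3 (min poly x^3 - 775, irreducible since 775 is not a perfect cube). [Q(ω):Q] = 2 (min poly x^2 + x + 1). Since Q(∛775) ⊂ R and ω ∉ R, we have ω ∉ Q(∛775), so x^2 + x + 1 remains irreducible over Q(∛775) and [Q(∛775, ω) : Q(∛775)] = 2. By the tower law, [Q(∛775, ω) : Q] = 3 · 2 = 6. (In fact Q(∛775, ω) is the splitting field of x^3 - 775 over Q.)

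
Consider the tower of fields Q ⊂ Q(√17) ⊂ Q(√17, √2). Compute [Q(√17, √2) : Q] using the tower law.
[Q(√17, √2) : Q] = 4

[Q(√17):Q] = 2 (min poly x^2 - 17, irreducible since 17 is squarefree > 1). For the top step, suppose √2 ∈ Q(√17), say √2 = c + d√17 with c, d ∈ Q. Squaring: 2 = c^2 + 17d^2 + 2cd√17. Since √17 ∉ Q this forces 2cd = 0. If d = 0 then √2 = c ∈ Q, contradicting 2 squarefree > 1. If c = 0 then 2 = 17d^2, so 17·2 = (17d)^2 is a perfect square in Q — but 17·2 = 34 is not a perfect square (since 17 and 2 are distinct squarefree integers). Contradiction. Hence √2 ∉ Q(√17), so x^2 - 2 stays irreducible over Q(√17) and [Q(√17, √2) : Q(√17)] = 2. By the tower law, [Q(√17, √2) : Q] = 2 · 2 = 4.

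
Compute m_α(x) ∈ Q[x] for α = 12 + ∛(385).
m_α(x) = x^3 - 36x^2 + 432x - 2113

Set β = α - 12 = ∛(385), so β^3 = 385. Then (α - 12)^3 - 385 = 0, i.e. α is a root of g(x) = (x - 12)^3 - 385 = x^3 - 36x^2 + 432x - 2113. Since g(x) = h(x - 12) where h(x) = x^3 - 385, and h is irreducible over Q (because 385 is not a perfect cube, so h has no rational root, and a monic cubic with no rational root is irreducible), g is also irreducible (irreducibility is preserved under the substitution x → x - 12). Hence m_α(x) = x^3 - 36x^2 + 432x - 2113.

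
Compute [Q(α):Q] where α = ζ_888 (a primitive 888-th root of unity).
[Q(α):Q] = 288

The minimal polynomial of ζ_888 over Q is the 888-th cyclotomic polynomial Φ_888(x), which is irreducible over Q and has degree φ(888) = 288. Hence [Q(α):Q] = φ(888) = 288.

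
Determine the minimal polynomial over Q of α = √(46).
m_α(x) = x^2 - 46

α satisfies α^2 - 46 = 0, so x^2 - 46 annihilates α. Since d = 46 is squarefree and ≠ 1, it is not a perfect square in Q, so x^2 - 46 has no rational root and is therefore irreducible over Q (a degree-2 polynomial over a field is irreducible iff it has no root). Hence m_α(x) = x^2 - 46.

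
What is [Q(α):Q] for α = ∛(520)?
[Q(α):Q] = 3

The minimal polynomial of α is x^3 - 520, irreducible over Q since 520 is not a perfect cube (so x^3 - 520 has no rational root). Hence [Q(α):Q] = deg(m_α) = 3.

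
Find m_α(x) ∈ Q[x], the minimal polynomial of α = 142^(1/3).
m_α(x) = x^3 - 142

α satisfies α^3 = 142, so x^3 - 142 annihilates α. By the rational root test, a rational root p/q (in lowest terms) of x^3 - 142 would satisfy p^3 = 142 q^3, forcing q = 1 and p^3 = 142; but 142 is not a perfect cube, contradiction. A monic cubic over Q with no rational root is irreducible (any nontrivial factorization would include a linear factor). Hence x^3 - 142 is the minimal polynomial of α, and in particular [Q(α):Q] = 3.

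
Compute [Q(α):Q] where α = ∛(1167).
[Q(α):Q] = 3

The minimal polynomial of α is x^3 - 1167, irreducible over Q since 1167 is not a perfect cube (so x^3 - 1167 has no rational root). Hence [Q(α):Q] = deg(m_α) = 3.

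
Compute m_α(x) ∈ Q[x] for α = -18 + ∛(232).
m_α(x) = x^3 + 54x^2 + 972x + 5600

Set β = α + 18 = ∛(232), so β^3 = 232. Then (α + 18)^3 - 232 = 0, i.e. α is a root of g(x) = (x + 18)^3 - 232 = x^3 + 54x^2 + 972x + 5600. Since g(x) = h(x + 18) where h(x) = x^3 - 232, and h is irreducible over Q (because 232 is not a perfect cube, so h has no rational root, and a monic cubic with no rational root is irreducible), g is also irreducible (irreducibility is preserved under the substitution x → x + 18). Hence m_α(x) = x^3 + 54x^2 + 972x + 5600.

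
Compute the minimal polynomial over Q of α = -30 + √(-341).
m_α(x) = x^2 + 60x + 1241

From α + 30 = √(-341), squaring gives (α + 30)^2 = -341, i.e. α^2 + 60α + 900 = -341, so α^2 + 60α + 1241 = 0. The discriminant of x^2 + 60x + 1241 is (60)^2 - 4·(1241) = 3600 - 4964 = -1364, and 4·(-341) is not a perfect square in Q since -341 is squarefree and ≠ 1. Hence x^2 + 60x + 1241 is irreducible over Q and is the minimal polynomial of α.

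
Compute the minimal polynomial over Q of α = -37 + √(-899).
m_α(x) = x^2 + 74x + 2268

From α + 37 = √(-899), squaring gives (α + 37)^2 = -899, i.e. α^2 + 74α + 1369 = -899, so α^2 + 74α + 2268 = 0. The discriminant of x^2 + 74x + 2268 is (74)^2 - 4·(2268) = 5476 - 9072 = -3596, and 4·(-899) is not a perfect square in Q since -899 is squarefree and ≠ 1. Hence x^2 + 74x + 2268 is irreducible over Q and is the minimal polynomial of α.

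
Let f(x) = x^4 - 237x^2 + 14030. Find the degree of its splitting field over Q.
[K : Q] = 4

Solving the quadratic in x^2: x^2 = (237 ± √(237^2 - 4·14030))/2 = (237 ± √49)/2 = (237 ± 7)/2, giving x^2 = 122 or x^2 = 115. So f(x) = (x^2 - 122)(x^2 - 115) and the roots of f are ±√122, ±√115. Hence the splitting field is K = Q(√122, √115). Since 122 and 115 are distinct squarefree integers > 1, their product 14030 is not a perfect square, so √115 ∉ Q(√122). By the tower law [K:Q] = [Q(√122,√115):Q(√122)] · [Q(√122):Q] = 2 · 2 = 4.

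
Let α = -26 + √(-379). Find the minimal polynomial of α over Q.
m_α(x) = x^2 + 52x + 1055

From α + 26 = √(-379), squaring gives (α + 26)^2 = -379, i.e. α^2 + 52α + 676 = -379, so α^2 + 52α + 1055 = 0. The discriminant of x^2 + 52x + 1055 is (52)^2 - 4·(1055) = 2704 - 4220 = -1516, and 4·(-379) is not a perfect square in Q since -379 is squarefree and ≠ 1. Hence x^2 + 52x + 1055 is irreducible over Q and is the minimal polynomial of α.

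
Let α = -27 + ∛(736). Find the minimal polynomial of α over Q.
m_α(x) = x^3 + 81x^2 + 2187x + 18947

Set β = α + 27 = ∛(736), so β^3 = 736. Then (α + 27)^3 - 736 = 0, i.e. α is a root of g(x) = (x + 27)^3 - 736 = x^3 + 81x^2 + 2187x + 18947. Since g(x) = h(x + 27) where h(x) = x^3 - 736, and h is irreducible over Q (because 736 is not a perfect cube, so h has no rational root, and a monic cubic with no rational root is irreducible), g is also irreducible (irreducibility is preserved under the substitution x → x + 27). Hence m_α(x) = x^3 + 81x^2 + 2187x + 18947.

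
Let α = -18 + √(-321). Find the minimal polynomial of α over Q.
m_α(x) = x^2 + 36x + 645

From α + 18 = √(-321), squaring gives (α + 18)^2 = -321, i.e. α^2 + 36α + 324 = -321, so α^2 + 36α + 645 = 0. The discriminant of x^2 + 36x + 645 is (36)^2 - 4·(645) = 1296 - 2580 = -1284, and 4·(-321) is not a perfect square in Q since -321 is squarefree and ≠ 1. Hence x^2 + 36x + 645 is irreducible over Q and is the minimal polynomial of α.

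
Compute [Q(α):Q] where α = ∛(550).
[Q(α):Q] = 3

The minimal polynomial of α is x^3 - 550, irreducible over Q since 550 is not a perfect cube (so x^3 - 550 has no rational root). Hence [Q(α):Q] = deg(m_α) = 3.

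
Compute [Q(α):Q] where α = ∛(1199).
[Q(α):Q] = 3

The minimal polynomial of α is x^3 - 1199, irreducible over Q since 1199 is not a perfect cube (so x^3 - 1199 has no rational root). Hence [Q(α):Q] = deg(m_α) = 3.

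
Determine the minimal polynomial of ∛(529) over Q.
m_α(x) = x^3 - 529

α satisfies α^3 = 529, so x^3 - 529 annihilates α. By the rational root test, a rational root p/q (in lowest terms) of x^3 - 529 would satisfy p^3 = 529 q^3, forcing q = 1 and p^3 = 529; but 529 is not a perfect cube, contradiction. A monic cubic over Q with no rational root is irreducible (any nontrivial factorization would include a linear factor). Hence x^3 - 529 is the minimal polynomial of α, and in particular [Q(α):Q] = 3.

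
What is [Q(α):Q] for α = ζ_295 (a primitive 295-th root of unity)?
[Q(α):Q] = 232

The minimal polynomial of ζ_295 over Q is the 295-th cyclotomic polynomial Φ_295(x), which is irreducible over Q and has degree φ(295) = 232. Hence [Q(α):Q] = φ(295) = 232.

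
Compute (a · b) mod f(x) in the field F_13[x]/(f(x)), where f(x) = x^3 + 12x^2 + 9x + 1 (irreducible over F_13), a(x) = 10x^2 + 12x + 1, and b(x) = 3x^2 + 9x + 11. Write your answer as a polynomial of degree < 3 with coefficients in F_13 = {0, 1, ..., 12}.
a · b ≡ 3x^2 + 7x + 11 (mod f(x))

Multiply in F_13[x]: a(x)·b(x) = (10x^2 + 12x + 1)·(3x^2 + 9x + 11) = 4x^4 + 9x^3 + 11x + 11. This has degree ≥ 3, so divide by f(x) over F_13: 4x^4 + 9x^3 + 11x + 11 = (4x)·(x^3 + 12x^2 + 9x + 1) + (3x^2 + 7x + 11). Hence a·b ≡ 3x^2 + 7x + 11 (mod f). (F_13[x]/(f) is a field with 13^3 = 2197 elements since f is irreducible of degree 3.)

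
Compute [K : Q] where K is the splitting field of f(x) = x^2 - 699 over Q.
[K : Q] = 2

f(x) = x^2 - 699 factors as (x - √699)(x + √699). The splitting field is K = Q(√699). Since 699 is squarefree and > 1, it is not a perfect square, so x^2 - 699 is irreducible over Q and [Q(√699) : Q] = 2. Hence [K : Q] = 2.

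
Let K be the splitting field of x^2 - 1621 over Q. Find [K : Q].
[K : Q] = 2

f(x) = x^2 - 1621 factors as (x - √1621)(x + √1621). The splitting field is K = Q(√1621). Since 1621 is squarefree and > 1, it is not a perfect square, so x^2 - 1621 is irreducible over Q and [Q(√1621) : Q] = 2. Hence [K : Q] = 2.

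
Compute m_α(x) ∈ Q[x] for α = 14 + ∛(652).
m_α(x) = x^3 - 42x^2 + 588x - 3396

Set β = α - 14 = ∛(652), so β^3 = 652. Then (α - 14)^3 - 652 = 0, i.e. α is a root of g(x) = (x - 14)^3 - 652 = x^3 - 42x^2 + 588x - 3396. Since g(x) = h(x - 14) where h(x) = x^3 - 652, and h is irreducible over Q (because 652 is not a perfect cube, so h has no rational root, and a monic cubic with no rational root is irreducible), g is also irreducible (irreducibility is preserved under the substitution x → x - 14). Hence m_α(x) = x^3 - 42x^2 + 588x - 3396.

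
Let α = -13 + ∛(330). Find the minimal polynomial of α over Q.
m_α(x) = x^3 + 39x^2 + 507x + 1867

Set β = α + 13 = ∛(330), so β^3 = 330. Then (α + 13)^3 - 330 = 0, i.e. α is a root of g(x) = (x + 13)^3 - 330 = x^3 + 39x^2 + 507x + 1867. Since g(x) = h(x + 13) where h(x) = x^3 - 330, and h is irreducible over Q (because 330 is not a perfect cube, so h has no rational root, and a monic cubic with no rational root is irreducible), g is also irreducible (irreducibility is preserved under the substitution x → x + 13). Hence m_α(x) = x^3 + 39x^2 + 507x + 1867.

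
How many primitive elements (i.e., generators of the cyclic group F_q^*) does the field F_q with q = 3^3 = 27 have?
There are φ(26) = 12 primitive elements

F_q^* is cyclic of order q - 1 = 26. A cyclic group of order m has exactly φ(m) generators. Here m = 26 = 2 · 13, so the number of primitive elements is φ(26) = 12.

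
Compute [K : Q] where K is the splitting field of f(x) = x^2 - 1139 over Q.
[K : Q] = 2

f(x) = x^2 - 1139 factors as (x - √1139)(x + √1139). The splitting field is K = Q(√1139). Since 1139 is squarefree and > 1, it is not a perfect square, so x^2 - 1139 is irreducible over Q and [Q(√1139) : Q] = 2. Hence [K : Q] = 2.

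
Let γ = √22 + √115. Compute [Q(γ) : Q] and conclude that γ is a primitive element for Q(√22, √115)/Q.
[Q(γ) : Q] = 4 (equivalently, Q(γ) = Q(√22, √115))

Obviously Q(γ) ⊆ Q(√22, √115), and [Q(√22, √115):Q] = 4 (since 22, 115 are distinct squarefree integers > 1 with 2530 not a perfect square). To show equality we compute the minimal polynomial of γ. From γ = √22 + √115: γ^2 = 22 + 2√(2530) + 115 = 137 + 2√(2530), so γ^2 - 137 = 2√(2530); squaring, (γ^2 - 137)^2 = 4·2530, i.e. γ^4 - 274γ^2 + 18769 - 10120 = 0, i.e. γ^4 - 274γ^2 + 8649 = 0. So γ is a root of x^4 - 274x^2 + 8649. This polynomial is irreducible over Q: it has no rational root (each ±√22 ± √115 is irrational), and any factorization into two quadratics over Q would force √(2530) ∈ Q (pairing opposite roots) or √22, √115 ∈ Q (other pairings), all impossible. Hence [Q(γ):Q] = 4 = [Q(√22, √115):Q], so Q(γ) = Q(√22, √115).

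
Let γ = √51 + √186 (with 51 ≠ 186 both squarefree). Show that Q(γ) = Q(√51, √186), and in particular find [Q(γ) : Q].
[Q(γ) : Q] = 4 (equivalently, Q(γ) = Q(√51, √186))

Obviously Q(γ) ⊆ Q(√51, √186), and [Q(√51, √186):Q] = 4 (since 51, 186 are distinct squarefree integers > 1 with 9486 not a perfect square). To show equality we compute the minimal polynomial of γ. From γ = √51 + √186: γ^2 = 51 + 2√(9486) + 186 = 237 + 2√(9486), so γ^2 - 237 = 2√(9486); squaring, (γ^2 - 237)^2 = 4·9486, i.e. γ^4 - 474γ^2 + 56169 - 37944 = 0, i.e. γ^4 - 474γ^2 + 18225 = 0. So γ is a root of x^4 - 474x^2 + 18225. This polynomial is irreducible over Q: it has no rational root (each ±√51 ± √186 is irrational), and any factorization into two quadratics over Q would force √(9486) ∈ Q (pairing opposite roots) or √51, √186 ∈ Q (other pairings), all impossible. Hence [Q(γ):Q] = 4 = [Q(√51, √186):Q], so Q(γ) = Q(√51, √186).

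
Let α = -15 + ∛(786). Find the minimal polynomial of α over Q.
m_α(x) = x^3 + 45x^2 + 675x + 2589

Set β = α + 15 = ∛(786), so β^3 = 786. Then (α + 15)^3 - 786 = 0, i.e. α is a root of g(x) = (x + 15)^3 - 786 = x^3 + 45x^2 + 675x + 2589. Since g(x) = h(x + 15) where h(x) = x^3 - 786, and h is irreducible over Q (because 786 is not a perfect cube, so h has no rational root, and a monic cubic with no rational root is irreducible), g is also irreducible (irreducibility is preserved under the substitution x → x + 15). Hence m_α(x) = x^3 + 45x^2 + 675x + 2589.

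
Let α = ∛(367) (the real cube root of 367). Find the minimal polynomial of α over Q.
m_α(x) = x^3 - 367

α satisfies α^3 = 367, so x^3 - 367 annihilates α. By the rational root test, a rational root p/q (in lowest terms) of x^3 - 367 would satisfy p^3 = 367 q^3, forcing q = 1 and p^3 = 367; but 367 is not a perfect cube, contradiction. A monic cubic over Q with no rational root is irreducible (any nontrivial factorization would include a linear factor). Hence x^3 - 367 is the minimal polynomial of α, and in particular [Q(α):Q] = 3.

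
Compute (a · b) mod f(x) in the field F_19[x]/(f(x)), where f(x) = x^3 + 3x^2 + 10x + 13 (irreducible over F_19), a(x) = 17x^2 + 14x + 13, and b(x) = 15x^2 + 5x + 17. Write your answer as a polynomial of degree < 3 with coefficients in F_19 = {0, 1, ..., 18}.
a · b ≡ 3x^2 + 16x + 4 (mod f(x))

Multiply in F_19[x]: a(x)·b(x) = (17x^2 + 14x + 13)·(15x^2 + 5x + 17) = 8x^4 + 10x^3 + 3x^2 + 18x + 12. This has degree ≥ 3, so divide by f(x) over F_19: 8x^4 + 10x^3 + 3x^2 + 18x + 12 = (8x + 5)·(x^3 + 3x^2 + 10x + 13) + (3x^2 + 16x + 4). Hence a·b ≡ 3x^2 + 16x + 4 (mod f). (F_19[x]/(f) is a field with 19^3 = 6859 elements since f is irreducible of degree 3.)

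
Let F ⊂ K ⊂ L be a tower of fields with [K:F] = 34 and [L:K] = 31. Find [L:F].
[L:F] = 1054

The tower law says that for any tower of field extensions F ⊂ K ⊂ L with finite degrees, [L:F] = [L:K] · [K:F]. Here this gives [L:F] = 31 · 34 = 1054.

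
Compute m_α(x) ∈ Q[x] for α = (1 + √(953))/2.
m_α(x) = x^2 - x - 238

From 2α - 1 = √(953), squaring gives (2α - 1)^2 = 953, i.e. 4α^2 - 4α + 1 = 953, so α^2 - α + (1 - 953)/4 = 0. Since 953 ≡ 1 (mod 4), (1 - 953)/4 = -238 ∈ Z. The polynomial x^2 - x - 238 has discriminant 1 - 4·(-238) = 953, which is not a perfect square in Q (d = 953 is squarefree and ≠ 1), so x^2 - x - 238 is irreducible over Q. It is the minimal polynomial of α.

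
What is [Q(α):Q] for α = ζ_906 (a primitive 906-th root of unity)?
[Q(α):Q] = 300

The minimal polynomial of ζ_906 over Q is the 906-th cyclotomic polynomial Φ_906(x), which is irreducible over Q and has degree φ(906) = 300. Hence [Q(α):Q] = φ(906) = 300.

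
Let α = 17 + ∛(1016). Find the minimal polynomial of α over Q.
m_α(x) = x^3 - 51x^2 + 867x - 5929

Set β = α - 17 = ∛(1016), so β^3 = 1016. Then (α - 17)^3 - 1016 = 0, i.e. α is a root of g(x) = (x - 17)^3 - 1016 = x^3 - 51x^2 + 867x - 5929. Since g(x) = h(x - 17) where h(x) = x^3 - 1016, and h is irreducible over Q (because 1016 is not a perfect cube, so h has no rational root, and a monic cubic with no rational root is irreducible), g is also irreducible (irreducibility is preserved under the substitution x → x - 17). Hence m_α(x) = x^3 - 51x^2 + 867x - 5929.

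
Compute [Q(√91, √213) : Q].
[Q(√91, √213) : Q] = 4

[Q(√91):Q] = 2 (min poly x^2 - 91, irreducible since 91 is squarefree > 1). For the top step, suppose √213 ∈ Q(√91), say √213 = c + d√91 with c, d ∈ Q. Squaring: 213 = c^2 + 91d^2 + 2cd√91. Since √91 ∉ Q this forces 2cd = 0. If d = 0 then √213 = c ∈ Q, contradicting 213 squarefree > 1. If c = 0 then 213 = 91d^2, so 91·213 = (91d)^2 is a perfect square in Q — but 91·213 = 19383 is not a perfect square (since 91 and 213 are distinct squarefree integers). Contradiction. Hence √213 ∉ Q(√91), so x^2 - 213 stays irreducible over Q(√91) and [Q(√91, √213) : Q(√91)] = 2. By the tower law, [Q(√91, √213) : Q] = 2 · 2 = 4.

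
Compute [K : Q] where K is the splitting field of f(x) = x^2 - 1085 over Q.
[K : Q] = 2

f(x) = x^2 - 1085 factors as (x - √1085)(x + √1085). The splitting field is K = Q(√1085). Since 1085 is squarefree and > 1, it is not a perfect square, so x^2 - 1085 is irreducible over Q and [Q(√1085) : Q] = 2. Hence [K : Q] = 2.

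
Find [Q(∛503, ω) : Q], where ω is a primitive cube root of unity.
[Q(∛503, ω) : Q] = 6

[Q(∛503):Q] = 3 (min poly x^3 - 503, irreducible since 503 is not a perfect cube). [Q(ω):Q] = 2 (min poly x^2 + x + 1). Since Q(∛503) ⊂ R and ω ∉ R, we have ω ∉ Q(∛503), so x^2 + x + 1 remains irreducible over Q(∛503) and [Q(∛503, ω) : Q(∛503)] = 2. By the tower law, [Q(∛503, ω) : Q] = 3 · 2 = 6. (In fact Q(∛503, ω) is the splitting field of x^3 - 503 over Q.)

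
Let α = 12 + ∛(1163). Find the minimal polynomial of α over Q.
m_α(x) = x^3 - 36x^2 + 432x - 2891

Set β = α - 12 = ∛(1163), so β^3 = 1163. Then (α - 12)^3 - 1163 = 0, i.e. α is a root of g(x) = (x - 12)^3 - 1163 = x^3 - 36x^2 + 432x - 2891. Since g(x) = h(x - 12) where h(x) = x^3 - 1163, and h is irreducible over Q (because 1163 is not a perfect cube, so h has no rational root, and a monic cubic with no rational root is irreducible), g is also irreducible (irreducibility is preserved under the substitution x → x - 12). Hence m_α(x) = x^3 - 36x^2 + 432x - 2891.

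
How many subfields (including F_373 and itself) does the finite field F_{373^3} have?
F_{373^3} has 2 subfields

The subfields of F_{p^n} are exactly the fields F_{p^d} for d | n (each is the fixed field of the unique index-d subgroup of Gal(F_{p^n}/F_p) ≅ Z/nZ). The divisors of n = 3 are {1, 3}, giving 2 subfields: F_{373^1}, F_{373^3}.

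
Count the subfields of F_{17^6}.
F_{17^6} has 4 subfields

The subfields of F_{p^n} are exactly the fields F_{p^d} for d | n (each is the fixed field of the unique index-d subgroup of Gal(F_{p^n}/F_p) ≅ Z/nZ). The divisors of n = 6 are {1, 2, 3, 6}, giving 4 subfields: F_{17^1}, F_{17^2}, F_{17^3}, F_{17^6}.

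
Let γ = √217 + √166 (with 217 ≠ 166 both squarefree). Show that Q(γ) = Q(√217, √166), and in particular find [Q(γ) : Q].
[Q(γ) : Q] = 4 (equivalently, Q(γ) = Q(√217, √166))

Obviously Q(γ) ⊆ Q(√217, √166), and [Q(√217, √166):Q] = 4 (since 217, 166 are distinct squarefree integers > 1 with 36022 not a perfect square). To show equality we compute the minimal polynomial of γ. From γ = √217 + √166: γ^2 = 217 + 2√(36022) + 166 = 383 + 2√(36022), so γ^2 - 383 = 2√(36022); squaring, (γ^2 - 383)^2 = 4·36022, i.e. γ^4 - 766γ^2 + 146689 - 144088 = 0, i.e. γ^4 - 766γ^2 + 2601 = 0. So γ is a root of x^4 - 766x^2 + 2601. This polynomial is irreducible over Q: it has no rational root (each ±√217 ± √166 is irrational), and any factorization into two quadratics over Q would force √(36022) ∈ Q (pairing opposite roots) or √217, √166 ∈ Q (other pairings), all impossible. Hence [Q(γ):Q] = 4 = [Q(√217, √166):Q], so Q(γ) = Q(√217, √166).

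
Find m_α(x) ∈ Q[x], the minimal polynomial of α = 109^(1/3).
m_α(x) = x^3 - 109

α satisfies α^3 = 109, so x^3 - 109 annihilates α. By the rational root test, a rational root p/q (in lowest terms) of x^3 - 109 would satisfy p^3 = 109 q^3, forcing q = 1 and p^3 = 109; but 109 is not a perfect cube, contradiction. A monic cubic over Q with no rational root is irreducible (any nontrivial factorization would include a linear factor). Hence x^3 - 109 is the minimal polynomial of α, and in particular [Q(α):Q] = 3.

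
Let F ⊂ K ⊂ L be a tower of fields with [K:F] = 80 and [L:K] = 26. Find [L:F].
[L:F] = 2080

The tower law says that for any tower of field extensions F ⊂ K ⊂ L with finite degrees, [L:F] = [L:K] · [K:F]. Here this gives [L:F] = 26 · 80 = 2080.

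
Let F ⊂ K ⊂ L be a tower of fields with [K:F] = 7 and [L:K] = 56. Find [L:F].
[L:F] = 392

The tower law says that for any tower of field extensions F ⊂ K ⊂ L with finite degrees, [L:F] = [L:K] · [K:F]. Here this gives [L:F] = 56 · 7 = 392.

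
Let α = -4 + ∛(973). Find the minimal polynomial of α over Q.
m_α(x) = x^3 + 12x^2 + 48x - 909

Set β = α + 4 = ∛(973), so β^3 = 973. Then (α + 4)^3 - 973 = 0, i.e. α is a root of g(x) = (x + 4)^3 - 973 = x^3 + 12x^2 + 48x - 909. Since g(x) = h(x + 4) where h(x) = x^3 - 973, and h is irreducible over Q (because 973 is not a perfect cube, so h has no rational root, and a monic cubic with no rational root is irreducible), g is also irreducible (irreducibility is preserved under the substitution x → x + 4). Hence m_α(x) = x^3 + 12x^2 + 48x - 909.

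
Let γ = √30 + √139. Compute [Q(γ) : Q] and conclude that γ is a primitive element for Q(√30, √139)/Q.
[Q(γ) : Q] = 4 (equivalently, Q(γ) = Q(√30, √139))

Obviously Q(γ) ⊆ Q(√30, √139), and [Q(√30, √139):Q] = 4 (since 30, 139 are distinct squarefree integers > 1 with 4170 not a perfect square). To show equality we compute the minimal polynomial of γ. From γ = √30 + √139: γ^2 = 30 + 2√(4170) + 139 = 169 + 2√(4170), so γ^2 - 169 = 2√(4170); squaring, (γ^2 - 169)^2 = 4·4170, i.e. γ^4 - 338γ^2 + 28561 - 16680 = 0, i.e. γ^4 - 338γ^2 + 11881 = 0. So γ is a root of x^4 - 338x^2 + 11881. This polynomial is irreducible over Q: it has no rational root (each ±√30 ± √139 is irrational), and any factorization into two quadratics over Q would force √(4170) ∈ Q (pairing opposite roots) or √30, √139 ∈ Q (other pairings), all impossible. Hence [Q(γ):Q] = 4 = [Q(√30, √139):Q], so Q(γ) = Q(√30, √139).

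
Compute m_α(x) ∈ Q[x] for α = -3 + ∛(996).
m_α(x) = x^3 + 9x^2 + 27x - 969

Set β = α + 3 = ∛(996), so β^3 = 996. Then (α + 3)^3 - 996 = 0, i.e. α is a root of g(x) = (x + 3)^3 - 996 = x^3 + 9x^2 + 27x - 969. Since g(x) = h(x + 3) where h(x) = x^3 - 996, and h is irreducible over Q (because 996 is not a perfect cube, so h has no rational root, and a monic cubic with no rational root is irreducible), g is also irreducible (irreducibility is preserved under the substitution x → x + 3). Hence m_α(x) = x^3 + 9x^2 + 27x - 969.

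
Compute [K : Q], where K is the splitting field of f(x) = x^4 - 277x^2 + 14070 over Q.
[K : Q] = 4

Solving the quadratic in x^2: x^2 = (277 ± √(277^2 - 4·14070))/2 = (277 ± √20449)/2 = (277 ± 143)/2, giving x^2 = 67 or x^2 = 210. So f(x) = (x^2 - 67)(x^2 - 210) and the roots of f are ±√67, ±√210. Hence the splitting field is K = Q(√67, √210). Since 67 and 210 are distinct squarefree integers > 1, their product 14070 is not a perfect square, so √210 ∉ Q(√67). By the tower law [K:Q] = [Q(√67,√210):Q(√67)] · [Q(√67):Q] = 2 · 2 = 4.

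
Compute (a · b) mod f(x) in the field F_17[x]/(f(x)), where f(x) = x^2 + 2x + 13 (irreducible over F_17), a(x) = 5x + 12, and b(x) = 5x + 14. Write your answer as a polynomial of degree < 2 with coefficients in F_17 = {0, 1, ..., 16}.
a · b ≡ 12x + 13 (mod f(x))

Multiply in F_17[x]: a(x)·b(x) = (5x + 12)·(5x + 14) = 8x^2 + 11x + 15. This has degree ≥ 2, so divide by f(x) over F_17: 8x^2 + 11x + 15 = (8)·(x^2 + 2x + 13) + (12x + 13). Hence a·b ≡ 12x + 13 (mod f). (F_17[x]/(f) is a field with 17^2 = 289 elements since f is irreducible of degree 2.)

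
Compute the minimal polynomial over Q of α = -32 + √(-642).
m_α(x) = x^2 + 64x + 1666

From α + 32 = √(-642), squaring gives (α + 32)^2 = -642, i.e. α^2 + 64α + 1024 = -642, so α^2 + 64α + 1666 = 0. The discriminant of x^2 + 64x + 1666 is (64)^2 - 4·(1666) = 4096 - 6664 = -2568, and 4·(-642) is not a perfect square in Q since -642 is squarefree and ≠ 1. Hence x^2 + 64x + 1666 is irreducible over Q and is the minimal polynomial of α.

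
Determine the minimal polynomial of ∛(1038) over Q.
m_α(x) = x^3 - 1038

α satisfies α^3 = 1038, so x^3 - 1038 annihilates α. By the rational root test, a rational root p/q (in lowest terms) of x^3 - 1038 would satisfy p^3 = 1038 q^3, forcing q = 1 and p^3 = 1038; but 1038 is not a perfect cube, contradiction. A monic cubic over Q with no rational root is irreducible (any nontrivial factorization would include a linear factor). Hence x^3 - 1038 is the minimal polynomial of α, and in particular [Q(α):Q] = 3.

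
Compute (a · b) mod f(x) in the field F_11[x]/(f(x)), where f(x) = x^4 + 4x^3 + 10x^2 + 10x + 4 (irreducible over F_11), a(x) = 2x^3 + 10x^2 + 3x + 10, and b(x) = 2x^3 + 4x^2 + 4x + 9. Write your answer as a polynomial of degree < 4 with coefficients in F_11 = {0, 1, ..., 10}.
a · b ≡ 5x^2 + 7x + 6 (mod f(x))

Multiply in F_11[x]: a(x)·b(x) = (2x^3 + 10x^2 + 3x + 10)·(2x^3 + 4x^2 + 4x + 9) = 4x^6 + 6x^5 + 10x^4 + 2x^3 + 10x^2 + x + 2. This has degree ≥ 4, so divide by f(x) over F_11: 4x^6 + 6x^5 + 10x^4 + 2x^3 + 10x^2 + x + 2 = (4x^2 + x + 10)·(x^4 + 4x^3 + 10x^2 + 10x + 4) + (5x^2 + 7x + 6). Hence a·b ≡ 5x^2 + 7x + 6 (mod f). (F_11[x]/(f) is a field with 11^4 = 14641 elements since f is irreducible of degree 4.)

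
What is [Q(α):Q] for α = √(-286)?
[Q(α):Q] = 2

[Q(α):Q] equals the degree of the minimal polynomial of α. Here α^2 = -286 and x^2 + 286 is irreducible (d = -286 is squarefree, ≠ 1, hence not a square), so deg(m_α) = 2. Thus [Q(α):Q] = 2.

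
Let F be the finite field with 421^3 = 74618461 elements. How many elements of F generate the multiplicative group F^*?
There are φ(74618460) = 17055360 primitive elements

F_q^* is cyclic of order q - 1 = 74618460. A cyclic group of order m has exactly φ(m) generators. Here m = 74618460 = 2^2 · 3^2 · 5 · 7 · 59221, so the number of primitive elements is φ(74618460) = 17055360.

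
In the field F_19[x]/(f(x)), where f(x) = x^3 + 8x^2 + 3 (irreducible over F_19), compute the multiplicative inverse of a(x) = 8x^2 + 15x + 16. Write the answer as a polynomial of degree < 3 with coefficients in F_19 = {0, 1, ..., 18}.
a(x)^(-1) ≡ 15x^2 + 17x + 16 (mod f(x))

Since f is irreducible over F_19, F_19[x]/(f) is a field and a(x) ≠ 0 has an inverse. Apply the extended Euclidean algorithm to f(x) and a(x) in F_19[x]: f(x) = (12x + 7)·a(x) + (7x + 5);  a(x) = (12x + 18)·(7x + 5) + (2). The last nonzero remainder is the constant 2 = gcd(f, a) in F_19. Back-substituting through the division chain expresses 2 = s(x)·a(x) + t(x)·f(x) with s(x) ≡ 11x^2 + 15x + 13 (mod f), so (11x^2 + 15x + 13)·a(x) ≡ 2 (mod f). Multiplying by 2^(-1) ≡ 10 in F_19 gives a(x)^(-1) ≡ 10·(11x^2 + 15x + 13) ≡ 15x^2 + 17x + 16 (mod f). Check: (8x^2 + 15x + 16)·(15x^2 + 17x + 16) = 6x^4 + 15x^2 + 18x + 9 ≡ 1 (mod x^3 + 8x^2 + 3).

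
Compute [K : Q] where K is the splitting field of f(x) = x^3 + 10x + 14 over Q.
[K : Q] = 6

By the rational root test, any rational root of the monic integer polynomial f(x) = x^3 + 10x + 14 must be an integer dividing the constant term 14, i.e. one of ±{1, 2, 7, 14}. Evaluating: f(1) = 25, f(-1) = 3, f(2) = 42, f(-2) = -14, f(7) = 427, f(-7) = -399, f(14) = 2898, f(-14) = -2870; none is 0, so f has no rational root and is therefore irreducible over Q (a cubic with no linear factor over a field is irreducible). For an irreducible cubic, the Galois group is A_3 or S_3 according as the discriminant disc(f) = -4a^3 - 27b^2 = -4·(10)^3 - 27·(14)^2 = -9292 is or is not a square in Q. Here disc(f) = -9292 is not a perfect square in Q, so the Galois group of f over Q is not contained in A_3 and must be all of S_3. The splitting field has degree |S_3| = 6 over Q, so [K : Q] = 6.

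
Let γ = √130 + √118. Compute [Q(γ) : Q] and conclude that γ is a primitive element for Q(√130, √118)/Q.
[Q(γ) : Q] = 4 (equivalently, Q(γ) = Q(√130, √118))

Obviously Q(γ) ⊆ Q(√130, √118), and [Q(√130, √118):Q] = 4 (since 130, 118 are distinct squarefree integers > 1 with 15340 not a perfect square). To show equality we compute the minimal polynomial of γ. From γ = √130 + √118: γ^2 = 130 + 2√(15340) + 118 = 248 + 2√(15340), so γ^2 - 248 = 2√(15340); squaring, (γ^2 - 248)^2 = 4·15340, i.e. γ^4 - 496γ^2 + 61504 - 61360 = 0, i.e. γ^4 - 496γ^2 + 144 = 0. So γ is a root of x^4 - 496x^2 + 144. This polynomial is irreducible over Q: it has no rational root (each ±√130 ± √118 is irrational), and any factorization into two quadratics over Q would force √(15340) ∈ Q (pairing opposite roots) or √130, √118 ∈ Q (other pairings), all impossible. Hence [Q(γ):Q] = 4 = [Q(√130, √118):Q], so Q(γ) = Q(√130, √118).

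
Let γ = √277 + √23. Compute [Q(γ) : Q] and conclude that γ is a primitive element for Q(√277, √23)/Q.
[Q(γ) : Q] = 4 (equivalently, Q(γ) = Q(√277, √23))

Obviously Q(γ) ⊆ Q(√277, √23), and [Q(√277, √23):Q] = 4 (since 277, 23 are distinct squarefree integers > 1 with 6371 not a perfect square). To show equality we compute the minimal polynomial of γ. From γ = √277 + √23: γ^2 = 277 + 2√(6371) + 23 = 300 + 2√(6371), so γ^2 - 300 = 2√(6371); squaring, (γ^2 - 300)^2 = 4·6371, i.e. γ^4 - 600γ^2 + 90000 - 25484 = 0, i.e. γ^4 - 600γ^2 + 64516 = 0. So γ is a root of x^4 - 600x^2 + 64516. This polynomial is irreducible over Q: it has no rational root (each ±√277 ± √23 is irrational), and any factorization into two quadratics over Q would force √(6371) ∈ Q (pairing opposite roots) or √277, √23 ∈ Q (other pairings), all impossible. Hence [Q(γ):Q] = 4 = [Q(√277, √23):Q], so Q(γ) = Q(√277, √23).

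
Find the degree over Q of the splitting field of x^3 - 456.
[K : Q] = 6

The roots of x^3 - 456 are ∛456, ω∛456, ω^2∛456 where ω = e^(2πi/3) is a primitive cube root of unity, so K = Q(∛456, ω). Now [Q(∛456):Q] = 3 (since 456 is not a perfect cube, x^3 - 456 is irreducible) and [Q(ω):Q] = 2. Both 2 and 3 divide [K:Q], and [K:Q] ≤ 3·2 = 6, so [K:Q] = 6. (Equivalently: Q(∛456) ⊂ R but ω ∉ R, so [K : Q(∛456)] = 2.)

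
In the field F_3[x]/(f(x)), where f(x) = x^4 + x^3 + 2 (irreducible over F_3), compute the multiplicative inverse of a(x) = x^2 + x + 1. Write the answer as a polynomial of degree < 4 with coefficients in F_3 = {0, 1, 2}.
a(x)^(-1) ≡ x^3 + x^2 + 2x (mod f(x))

Since f is irreducible over F_3, F_3[x]/(f) is a field and a(x) ≠ 0 has an inverse. Apply the extended Euclidean algorithm to f(x) and a(x) in F_3[x]: f(x) = (x^2 + 2)·a(x) + (x);  a(x) = (x + 1)·(x) + (1). The last nonzero remainder is the constant 1 = gcd(f, a) in F_3. Back-substituting through the division chain expresses 1 = s(x)·a(x) + t(x)·f(x) with s(x) ≡ x^3 + x^2 + 2x (mod f), so a(x)^(-1) ≡ s(x) = x^3 + x^2 + 2x (mod f). Check: (x^2 + x + 1)·(x^3 + x^2 + 2x) = x^5 + 2x^4 + x^3 + 2x ≡ 1 (mod x^4 + x^3 + 2).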